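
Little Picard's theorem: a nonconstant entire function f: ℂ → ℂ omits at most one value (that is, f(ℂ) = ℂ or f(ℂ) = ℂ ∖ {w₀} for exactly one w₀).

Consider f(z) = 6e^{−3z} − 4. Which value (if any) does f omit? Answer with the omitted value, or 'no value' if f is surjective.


Little Picard bounds the complement of f(ℂ) to at most one point.
e^{−3z} is never zero on ℂ, so 6·e^{−3z} takes every value in ℂ ∖ {0}. Adding -4 shifts the range to ℂ ∖ {-4}. Thus f omits exactly the value -4.

Omitted value: -4.


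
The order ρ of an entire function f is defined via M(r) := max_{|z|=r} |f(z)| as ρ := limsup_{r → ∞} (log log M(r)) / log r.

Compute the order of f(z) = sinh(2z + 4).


sinh(w) is a linear combination of e^{iw} and e^{−iw} (or e^w, e^{−w} in the hyperbolic case), so |sinh(w)| ≤ e^{|w|}. With w = 2z + 4, |w| ≤ 2|z| + 4 = 2r + 4 on |z| = r, giving M(r) ≤ e^{2r + 4}, so ρ ≤ 1. On a suitable ray (z = it for sin/cos; z = t for sinh/cosh, t real → ∞), |sinh(2z + 4)| grows like e^{2|t|}/2, so ρ ≥ 1. Hence ρ = 1.
Therefore ρ = 1.

Order ρ = 1.


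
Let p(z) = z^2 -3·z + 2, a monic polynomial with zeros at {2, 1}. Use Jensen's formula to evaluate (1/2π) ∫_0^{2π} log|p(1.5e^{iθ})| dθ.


Zeros: 1, 2; r = 1.5.
Inside |z| < r: 1. Outside (|z| ≥ r): 2.
p(0) = 2, so log|p(0)| = log(2) = 0.6931.
Apply Jensen: I(r) = log|p(0)| + Σ_k log(r/|z_k|), summed over zeros inside |z| < r.
  log(r/|z_k|) for z_k = 1: log(1.5/1) = 0.4055
  Outside zeros (2) contribute nothing to the Jensen sum.
Sum over inside zeros: 0.4055.
I(r) = log|p(0)| + (inside sum) = 0.6931 + 0.4055 = 1.0986.
Note: since some zeros are outside |z| ≤ r, the simplified n·log(r) form does NOT apply — only the inside zeros contribute.

I(r) ≈ 1.0986.


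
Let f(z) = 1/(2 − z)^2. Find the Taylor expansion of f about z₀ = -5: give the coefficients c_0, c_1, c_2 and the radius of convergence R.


Let w = z − z₀, so z = z₀ + w.
Then 2 − z = 2 − (z₀ + w) = (2 − z₀) − w = 7 − w.
f(z) = 1/(7 − w)^2 = (1/(7)^2) · (1 − w/(7))^{−2}.
By the binomial series (1−u)^{−2} = Σ_{n≥0} C(n+1, 1) u^n for |u|<1, with u = w/(7):
  c_n = C(n+1, 1) / (7)^(n+2).
  c_0 = 1/(7)^2 = 1/49.
  c_1 = 2/(7)^3 = 2/343.
  c_2 = 3/(7)^4 = 3/2401.
The series is valid for |w/d| < 1, i.e. |z − z₀| < |d|.
Radius of convergence: R = |2 − z₀| = |7| = 7 (distance from z₀ to the singularity z = 2).

c_0 = 1/49, c_1 = 2/343, c_2 = 3/2401; R = 7.


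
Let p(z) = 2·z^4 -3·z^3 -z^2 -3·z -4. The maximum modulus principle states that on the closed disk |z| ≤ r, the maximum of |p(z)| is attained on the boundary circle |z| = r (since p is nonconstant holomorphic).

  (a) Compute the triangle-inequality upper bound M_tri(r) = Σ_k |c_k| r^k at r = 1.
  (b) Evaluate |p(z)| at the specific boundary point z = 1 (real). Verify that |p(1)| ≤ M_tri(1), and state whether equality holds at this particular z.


Coefficients: c_0 = -4, c_1 = -3, c_2 = -1, c_3 = -3, c_4 = 2. Radius r = 1.
Part (a). Triangle bound: M_tri(r) = Σ_k |c_k| r^k
  = |-4|·1^0 + |-3|·1^1 + |-1|·1^2 + |-3|·1^3 + |2|·1^4
  = 4 + 3 + 1 + 3 + 2 = 13.
This bounds M(r) := max_{|z|=r} |p(z)| from above; equality holds iff all terms c_k z^k can be made to align in phase at a single z on |z|=r.
Part (b). At z = 1 (real, on the circle |z| = r):
  p(1) = (-4)·1^0 + (-3)·1^1 + (-1)·1^2 + (-3)·1^3 + (2)·1^4 = -9.
  |p(1)| = 9.
Check: |p(1)| = 9 ≤ 13 = M_tri(1). ✓ Equality does not hold at z = 1 (the coefficients have mixed signs, so the terms do not all align in phase there).

M_tri(1) = 13; |p(1)| = 9; equality at z=1: no.


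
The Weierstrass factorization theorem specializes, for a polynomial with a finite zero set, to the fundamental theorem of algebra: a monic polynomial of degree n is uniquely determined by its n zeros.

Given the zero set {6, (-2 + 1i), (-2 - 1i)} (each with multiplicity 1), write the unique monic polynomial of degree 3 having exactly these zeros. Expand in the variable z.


The polynomial is p(z) = ∏_{α ∈ S} (z − α), where S = {6, (-2 + 1i), (-2 - 1i)}.
Expanding the product yields: p(z) = z^3 -2·z^2 -19·z -30.
Note conjugate pairs combine to real quadratics: (z − (-2+1i))(z − (-2−1i)) = z² + 4z + 5.
The resulting polynomial has degree 3 and real coefficients as required.

p(z) = z^3 -2·z^2 -19·z -30.


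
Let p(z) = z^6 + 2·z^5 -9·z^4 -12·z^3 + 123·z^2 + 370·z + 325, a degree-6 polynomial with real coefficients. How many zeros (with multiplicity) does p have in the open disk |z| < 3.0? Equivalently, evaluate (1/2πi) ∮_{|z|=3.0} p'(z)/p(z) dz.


The zeros of p are: (-2 + 1i), (-2 - 1i), (3 + 2i), (3 - 2i), (-2 + 1i), (-2 - 1i).
Their magnitudes are: 2.236, 2.236, 3.606, 3.606, 2.236, 2.236.
Zeros with |z| < R = 3.0: (-2 + 1i), (-2 - 1i), (-2 + 1i), (-2 - 1i).
Count = 4.
By the argument principle, (1/2πi) ∮_{|z|=R} p'(z)/p(z) dz equals exactly this count.

Number of zeros inside |z| < 3.0: 4.


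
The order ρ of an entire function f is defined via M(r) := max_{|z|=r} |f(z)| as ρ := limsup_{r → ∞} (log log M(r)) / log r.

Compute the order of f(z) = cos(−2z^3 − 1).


Write cos(w) = (e^{iw} ± e^{−iw})/(2 or 2i), so |cos(w)| ≤ e^{|w|}. With w = −2z^3 − 1, |w| ≤ 2r^3 + 1 on |z|=r, giving M(r) ≤ e^{2r^3 + 1} and ρ ≤ 3. For the lower bound, choose z on |z|=r with -2z^3 purely imaginary of modulus 2r^3; then |cos(−2z^3 − 1)| grows like e^{2r^3}/2, so ρ ≥ 3. Hence ρ = 3.
Therefore ρ = 3.

Order ρ = 3.


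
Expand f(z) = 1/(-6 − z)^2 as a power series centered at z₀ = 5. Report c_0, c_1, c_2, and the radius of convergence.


Let w = z − z₀, so z = z₀ + w.
Then -6 − z = -6 − (z₀ + w) = (-6 − z₀) − w = -11 − w.
f(z) = 1/(-11 − w)^2 = (1/(-11)^2) · (1 − w/(-11))^{−2}.
By the binomial series (1−u)^{−2} = Σ_{n≥0} C(n+1, 1) u^n for |u|<1, with u = w/(-11):
  c_n = C(n+1, 1) / (-11)^(n+2).
  c_0 = 1/(-11)^2 = 1/121.
  c_1 = 2/(-11)^3 = -2/1331.
  c_2 = 3/(-11)^4 = 3/14641.
The series is valid for |w/d| < 1, i.e. |z − z₀| < |d|.
Radius of convergence: R = |-6 − z₀| = |-11| = 11 (distance from z₀ to the singularity z = -6).

c_0 = 1/121, c_1 = -2/1331, c_2 = 3/14641; R = 11.


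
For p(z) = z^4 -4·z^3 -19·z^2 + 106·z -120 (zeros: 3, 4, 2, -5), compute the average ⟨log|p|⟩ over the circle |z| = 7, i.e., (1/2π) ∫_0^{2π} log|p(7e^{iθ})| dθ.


Zeros: -5, 2, 3, 4; r = 7.
Inside |z| < r: -5, 2, 3, 4. Outside (|z| ≥ r): ∅.
p(0) = -120, so log|p(0)| = log(120) = 4.7875.
Apply Jensen: I(r) = log|p(0)| + Σ_k log(r/|z_k|), summed over zeros inside |z| < r.
  log(r/|z_k|) for z_k = 3: log(7/3) = 0.8473
  log(r/|z_k|) for z_k = 4: log(7/4) = 0.5596
  log(r/|z_k|) for z_k = 2: log(7/2) = 1.2528
  log(r/|z_k|) for z_k = -5: log(7/5) = 0.3365
Sum over inside zeros: 2.9961.
I(r) = log|p(0)| + (inside sum) = 4.7875 + 2.9961 = 7.7836.
Closed form (all zeros inside, monic): I(r) = n·log(r) = 4·log(7) = 7.7836. ✓

I(r) ≈ 7.7836.


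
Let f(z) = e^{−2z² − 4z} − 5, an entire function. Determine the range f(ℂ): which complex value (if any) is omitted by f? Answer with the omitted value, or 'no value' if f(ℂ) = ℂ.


Little Picard bounds the complement of f(ℂ) to at most one point.
The exponent g(z) = −2z² − 4z is a nonconstant polynomial, hence surjective onto ℂ. So e^{g(z)} takes every value in {e^w : w ∈ ℂ} = ℂ ∖ {0}. Adding -5 shifts the range to ℂ ∖ {-5}. f omits exactly -5.

Omitted value: -5.


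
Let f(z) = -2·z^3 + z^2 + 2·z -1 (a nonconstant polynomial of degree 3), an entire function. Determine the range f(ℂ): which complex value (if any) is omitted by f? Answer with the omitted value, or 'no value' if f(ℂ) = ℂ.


Little Picard bounds the complement of f(ℂ) to at most one point.
For every w ∈ ℂ, the equation p(z) − w = 0 is a nonconstant polynomial in z and hence has at least one root by the fundamental theorem of algebra. So p is surjective onto ℂ, omitting no value.

Omitted value: no value.


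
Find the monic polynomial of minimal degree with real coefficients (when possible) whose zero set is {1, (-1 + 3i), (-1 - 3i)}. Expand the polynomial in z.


The polynomial is p(z) = ∏_{α ∈ S} (z − α), where S = {1, (-1 + 3i), (-1 - 3i)}.
Expanding the product yields: p(z) = z^3 + z^2 + 8·z -10.
Note conjugate pairs combine to real quadratics: (z − (-1+3i))(z − (-1−3i)) = z² + 2z + 10.
The resulting polynomial has degree 3 and real coefficients as required.

p(z) = z^3 + z^2 + 8·z -10.


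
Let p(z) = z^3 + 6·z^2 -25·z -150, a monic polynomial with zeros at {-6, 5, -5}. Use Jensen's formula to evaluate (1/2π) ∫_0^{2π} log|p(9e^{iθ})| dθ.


Zeros: -6, -5, 5; r = 9.
Inside |z| < r: -6, -5, 5. Outside (|z| ≥ r): ∅.
p(0) = -150, so log|p(0)| = log(150) = 5.0106.
Apply Jensen: I(r) = log|p(0)| + Σ_k log(r/|z_k|), summed over zeros inside |z| < r.
  log(r/|z_k|) for z_k = -6: log(9/6) = 0.4055
  log(r/|z_k|) for z_k = 5: log(9/5) = 0.5878
  log(r/|z_k|) for z_k = -5: log(9/5) = 0.5878
Sum over inside zeros: 1.5810.
I(r) = log|p(0)| + (inside sum) = 5.0106 + 1.5810 = 6.5917.
Closed form (all zeros inside, monic): I(r) = n·log(r) = 3·log(9) = 6.5917. ✓

I(r) ≈ 6.5917.


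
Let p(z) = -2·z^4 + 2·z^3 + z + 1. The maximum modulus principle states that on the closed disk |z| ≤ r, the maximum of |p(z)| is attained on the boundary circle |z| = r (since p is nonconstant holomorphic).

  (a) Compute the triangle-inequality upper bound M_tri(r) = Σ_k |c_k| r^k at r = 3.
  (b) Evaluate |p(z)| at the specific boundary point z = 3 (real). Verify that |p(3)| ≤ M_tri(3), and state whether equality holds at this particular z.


Coefficients: c_0 = 1, c_1 = 1, c_2 = 0, c_3 = 2, c_4 = -2. Radius r = 3.
Part (a). Triangle bound: M_tri(r) = Σ_k |c_k| r^k
  = |1|·3^0 + |1|·3^1 + |0|·3^2 + |2|·3^3 + |-2|·3^4
  = 1 + 3 + 0 + 54 + 162 = 220.
This bounds M(r) := max_{|z|=r} |p(z)| from above; equality holds iff all terms c_k z^k can be made to align in phase at a single z on |z|=r.
Part (b). At z = 3 (real, on the circle |z| = r):
  p(3) = (1)·3^0 + (1)·3^1 + (0)·3^2 + (2)·3^3 + (-2)·3^4 = -104.
  |p(3)| = 104.
Check: |p(3)| = 104 ≤ 220 = M_tri(3). ✓ Equality does not hold at z = 3 (the coefficients have mixed signs, so the terms do not all align in phase there).

M_tri(3) = 220; |p(3)| = 104; equality at z=3: no.


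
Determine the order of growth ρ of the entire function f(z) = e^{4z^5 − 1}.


|e^{4z^5 − 1}| = e^{Re(4·z^5) + -1} ≤ e^{4|z|^5 + -1} = e^{4r^5 + -1} on |z| = r, so ρ ≤ 5. Choosing z on |z|=r so that 4·z^5 is real positive (always possible by picking arg z appropriately) gives |f(z)| = e^{4r^5 + -1}, matching the bound. The additive constant -1 does not affect log log M(r) ~ 5·log r. Hence ρ = 5.
Therefore ρ = 5.

Order ρ = 5.


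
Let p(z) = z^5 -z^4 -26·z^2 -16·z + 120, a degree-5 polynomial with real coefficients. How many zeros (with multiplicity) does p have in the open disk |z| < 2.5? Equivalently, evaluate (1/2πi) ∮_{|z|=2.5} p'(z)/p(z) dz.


The zeros of p are: -2, (-1 + 3i), (-1 - 3i), 3, 2.
Their magnitudes are: 2, 3.162, 3.162, 3, 2.
Zeros with |z| < R = 2.5: -2, 2.
Count = 2.
By the argument principle, (1/2πi) ∮_{|z|=R} p'(z)/p(z) dz equals exactly this count.

Number of zeros inside |z| < 2.5: 2.


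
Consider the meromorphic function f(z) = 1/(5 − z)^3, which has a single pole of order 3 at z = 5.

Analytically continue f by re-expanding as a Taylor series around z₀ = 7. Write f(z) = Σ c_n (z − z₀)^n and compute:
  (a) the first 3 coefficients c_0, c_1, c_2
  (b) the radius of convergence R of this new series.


Let w = z − z₀, so z = z₀ + w.
Then 5 − z = 5 − (z₀ + w) = (5 − z₀) − w = -2 − w.
f(z) = 1/(-2 − w)^3 = (1/(-2)^3) · (1 − w/(-2))^{−3}.
By the binomial series (1−u)^{−3} = Σ_{n≥0} C(n+2, 2) u^n for |u|<1, with u = w/(-2):
  c_n = C(n+2, 2) / (-2)^(n+3).
  c_0 = 1/(-2)^3 = -1/8.
  c_1 = 3/(-2)^4 = 3/16.
  c_2 = 6/(-2)^5 = -3/16.
The series is valid for |w/d| < 1, i.e. |z − z₀| < |d|.
Radius of convergence: R = |5 − z₀| = |-2| = 2 (distance from z₀ to the singularity z = 5).

c_0 = -1/8, c_1 = 3/16, c_2 = -3/16; R = 2.


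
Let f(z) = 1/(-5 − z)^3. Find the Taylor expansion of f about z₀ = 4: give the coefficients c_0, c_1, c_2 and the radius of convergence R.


Let w = z − z₀, so z = z₀ + w.
Then -5 − z = -5 − (z₀ + w) = (-5 − z₀) − w = -9 − w.
f(z) = 1/(-9 − w)^3 = (1/(-9)^3) · (1 − w/(-9))^{−3}.
By the binomial series (1−u)^{−3} = Σ_{n≥0} C(n+2, 2) u^n for |u|<1, with u = w/(-9):
  c_n = C(n+2, 2) / (-9)^(n+3).
  c_0 = 1/(-9)^3 = -1/729.
  c_1 = 3/(-9)^4 = 1/2187.
  c_2 = 6/(-9)^5 = -2/19683.
The series is valid for |w/d| < 1, i.e. |z − z₀| < |d|.
Radius of convergence: R = |-5 − z₀| = |-9| = 9 (distance from z₀ to the singularity z = -5).

c_0 = -1/729, c_1 = 1/2187, c_2 = -2/19683; R = 9.


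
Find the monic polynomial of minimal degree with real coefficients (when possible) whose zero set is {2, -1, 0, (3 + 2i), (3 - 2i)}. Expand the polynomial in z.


The polynomial is p(z) = ∏_{α ∈ S} (z − α), where S = {2, -1, 0, (3 + 2i), (3 - 2i)}.
Expanding the product yields: p(z) = z^5 -7·z^4 + 17·z^3 -z^2 -26·z.
Note conjugate pairs combine to real quadratics: (z − (3+2i))(z − (3−2i)) = z² − 6z + 13.
The resulting polynomial has degree 5 and real coefficients as required.

p(z) = z^5 -7·z^4 + 17·z^3 -z^2 -26·z.


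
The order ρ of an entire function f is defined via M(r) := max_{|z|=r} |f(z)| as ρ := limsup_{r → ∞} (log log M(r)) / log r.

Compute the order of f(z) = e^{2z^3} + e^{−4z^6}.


Each summand is entire of order 3 and 6 respectively (as in the single-exponential case). The order of a sum is at most the max of the orders, so ρ ≤ 6. For the lower bound: on |z|=r choose arg z so that -4z^6 is real positive; then |e^{-4z^6}| = e^{4r^6} while |e^{2z^3}| ≤ e^{2r^3} = o(e^{4r^6}). So |f| ≥ e^{4r^6}(1 − o(1)) and ρ ≥ 6. Hence ρ = max(3, 6) = 6.
Therefore ρ = 6.

Order ρ = 6.


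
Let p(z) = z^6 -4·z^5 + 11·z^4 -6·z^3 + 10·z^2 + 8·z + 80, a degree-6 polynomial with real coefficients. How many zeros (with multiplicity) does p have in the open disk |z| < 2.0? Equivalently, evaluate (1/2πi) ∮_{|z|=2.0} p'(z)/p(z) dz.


The zeros of p are: (1 + 2i), (1 - 2i), (2 + 2i), (2 - 2i), (-1 + 1i), (-1 - 1i).
Their magnitudes are: 2.236, 2.236, 2.828, 2.828, 1.414, 1.414.
Zeros with |z| < R = 2.0: (-1 + 1i), (-1 - 1i).
Count = 2.
By the argument principle, (1/2πi) ∮_{|z|=R} p'(z)/p(z) dz equals exactly this count.

Number of zeros inside |z| < 2.0: 2.


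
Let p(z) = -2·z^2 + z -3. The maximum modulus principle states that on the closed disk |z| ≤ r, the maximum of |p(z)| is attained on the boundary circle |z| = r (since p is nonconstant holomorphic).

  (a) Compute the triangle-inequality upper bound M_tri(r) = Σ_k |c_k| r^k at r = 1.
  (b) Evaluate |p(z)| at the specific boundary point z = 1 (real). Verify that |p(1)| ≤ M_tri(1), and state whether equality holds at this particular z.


Coefficients: c_0 = -3, c_1 = 1, c_2 = -2. Radius r = 1.
Part (a). Triangle bound: M_tri(r) = Σ_k |c_k| r^k
  = |-3|·1^0 + |1|·1^1 + |-2|·1^2
  = 3 + 1 + 2 = 6.
This bounds M(r) := max_{|z|=r} |p(z)| from above; equality holds iff all terms c_k z^k can be made to align in phase at a single z on |z|=r.
Part (b). At z = 1 (real, on the circle |z| = r):
  p(1) = (-3)·1^0 + (1)·1^1 + (-2)·1^2 = -4.
  |p(1)| = 4.
Check: |p(1)| = 4 ≤ 6 = M_tri(1). ✓ Equality does not hold at z = 1 (the coefficients have mixed signs, so the terms do not all align in phase there).

M_tri(1) = 6; |p(1)| = 4; equality at z=1: no.


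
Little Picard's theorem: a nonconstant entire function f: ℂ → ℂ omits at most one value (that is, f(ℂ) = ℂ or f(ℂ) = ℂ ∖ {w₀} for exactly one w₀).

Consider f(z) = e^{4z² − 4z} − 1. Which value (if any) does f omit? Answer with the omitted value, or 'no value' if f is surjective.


Little Picard bounds the complement of f(ℂ) to at most one point.
The exponent g(z) = 4z² − 4z is a nonconstant polynomial, hence surjective onto ℂ. So e^{g(z)} takes every value in {e^w : w ∈ ℂ} = ℂ ∖ {0}. Adding -1 shifts the range to ℂ ∖ {-1}. f omits exactly -1.

Omitted value: -1.


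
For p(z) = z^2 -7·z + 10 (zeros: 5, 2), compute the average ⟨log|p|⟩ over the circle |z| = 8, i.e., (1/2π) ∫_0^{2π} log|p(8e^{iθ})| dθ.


Zeros: 2, 5; r = 8.
Inside |z| < r: 2, 5. Outside (|z| ≥ r): ∅.
p(0) = 10, so log|p(0)| = log(10) = 2.3026.
Apply Jensen: I(r) = log|p(0)| + Σ_k log(r/|z_k|), summed over zeros inside |z| < r.
  log(r/|z_k|) for z_k = 5: log(8/5) = 0.4700
  log(r/|z_k|) for z_k = 2: log(8/2) = 1.3863
Sum over inside zeros: 1.8563.
I(r) = log|p(0)| + (inside sum) = 2.3026 + 1.8563 = 4.1589.
Closed form (all zeros inside, monic): I(r) = n·log(r) = 2·log(8) = 4.1589. ✓

I(r) ≈ 4.1589.


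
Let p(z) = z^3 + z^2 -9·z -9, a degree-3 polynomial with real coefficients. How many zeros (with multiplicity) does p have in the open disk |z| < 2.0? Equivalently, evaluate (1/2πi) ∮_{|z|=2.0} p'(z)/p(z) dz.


The zeros of p are: -1, -3, 3.
Their magnitudes are: 1, 3, 3.
Zeros with |z| < R = 2.0: -1.
Count = 1.
By the argument principle, (1/2πi) ∮_{|z|=R} p'(z)/p(z) dz equals exactly this count.

Number of zeros inside |z| < 2.0: 1.


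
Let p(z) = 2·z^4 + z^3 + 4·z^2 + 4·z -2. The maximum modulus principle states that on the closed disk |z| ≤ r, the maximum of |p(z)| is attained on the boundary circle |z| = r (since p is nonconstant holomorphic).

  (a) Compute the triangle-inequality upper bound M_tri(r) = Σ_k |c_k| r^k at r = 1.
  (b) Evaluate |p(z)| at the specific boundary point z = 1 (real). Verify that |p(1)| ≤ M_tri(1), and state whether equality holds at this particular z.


Coefficients: c_0 = -2, c_1 = 4, c_2 = 4, c_3 = 1, c_4 = 2. Radius r = 1.
Part (a). Triangle bound: M_tri(r) = Σ_k |c_k| r^k
  = |-2|·1^0 + |4|·1^1 + |4|·1^2 + |1|·1^3 + |2|·1^4
  = 2 + 4 + 4 + 1 + 2 = 13.
This bounds M(r) := max_{|z|=r} |p(z)| from above; equality holds iff all terms c_k z^k can be made to align in phase at a single z on |z|=r.
Part (b). At z = 1 (real, on the circle |z| = r):
  p(1) = (-2)·1^0 + (4)·1^1 + (4)·1^2 + (1)·1^3 + (2)·1^4 = 9.
  |p(1)| = 9.
Check: |p(1)| = 9 ≤ 13 = M_tri(1). ✓ Equality does not hold at z = 1 (the coefficients have mixed signs, so the terms do not all align in phase there).

M_tri(1) = 13; |p(1)| = 9; equality at z=1: no.


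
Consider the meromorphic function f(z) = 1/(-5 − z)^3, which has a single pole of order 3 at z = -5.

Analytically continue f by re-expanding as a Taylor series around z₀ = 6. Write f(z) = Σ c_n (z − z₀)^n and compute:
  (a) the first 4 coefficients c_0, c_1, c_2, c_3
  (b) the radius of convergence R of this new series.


Let w = z − z₀, so z = z₀ + w.
Then -5 − z = -5 − (z₀ + w) = (-5 − z₀) − w = -11 − w.
f(z) = 1/(-11 − w)^3 = (1/(-11)^3) · (1 − w/(-11))^{−3}.
By the binomial series (1−u)^{−3} = Σ_{n≥0} C(n+2, 2) u^n for |u|<1, with u = w/(-11):
  c_n = C(n+2, 2) / (-11)^(n+3).
  c_0 = 1/(-11)^3 = -1/1331.
  c_1 = 3/(-11)^4 = 3/14641.
  c_2 = 6/(-11)^5 = -6/161051.
  c_3 = 10/(-11)^6 = 10/1771561.
The series is valid for |w/d| < 1, i.e. |z − z₀| < |d|.
Radius of convergence: R = |-5 − z₀| = |-11| = 11 (distance from z₀ to the singularity z = -5).

c_0 = -1/1331, c_1 = 3/14641, c_2 = -6/161051, c_3 = 10/1771561; R = 11.


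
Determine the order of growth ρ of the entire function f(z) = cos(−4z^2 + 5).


Write cos(w) = (e^{iw} ± e^{−iw})/(2 or 2i), so |cos(w)| ≤ e^{|w|}. With w = −4z^2 + 5, |w| ≤ 4r^2 + 5 on |z|=r, giving M(r) ≤ e^{4r^2 + 5} and ρ ≤ 2. For the lower bound, choose z on |z|=r with -4z^2 purely imaginary of modulus 4r^2; then |cos(−4z^2 + 5)| grows like e^{4r^2}/2, so ρ ≥ 2. Hence ρ = 2.
Therefore ρ = 2.

Order ρ = 2.


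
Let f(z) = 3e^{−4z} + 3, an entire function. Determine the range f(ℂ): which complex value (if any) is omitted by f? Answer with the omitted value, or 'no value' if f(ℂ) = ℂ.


Little Picard bounds the complement of f(ℂ) to at most one point.
e^{−4z} is never zero on ℂ, so 3·e^{−4z} takes every value in ℂ ∖ {0}. Adding 3 shifts the range to ℂ ∖ {3}. Thus f omits exactly the value 3.

Omitted value: 3.


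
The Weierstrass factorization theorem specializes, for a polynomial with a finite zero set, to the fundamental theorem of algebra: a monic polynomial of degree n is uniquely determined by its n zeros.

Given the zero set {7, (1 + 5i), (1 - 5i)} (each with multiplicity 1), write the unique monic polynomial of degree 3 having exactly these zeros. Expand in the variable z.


The polynomial is p(z) = ∏_{α ∈ S} (z − α), where S = {7, (1 + 5i), (1 - 5i)}.
Expanding the product yields: p(z) = z^3 -9·z^2 + 40·z -182.
Note conjugate pairs combine to real quadratics: (z − (1+5i))(z − (1−5i)) = z² − 2z + 26.
The resulting polynomial has degree 3 and real coefficients as required.

p(z) = z^3 -9·z^2 + 40·z -182.


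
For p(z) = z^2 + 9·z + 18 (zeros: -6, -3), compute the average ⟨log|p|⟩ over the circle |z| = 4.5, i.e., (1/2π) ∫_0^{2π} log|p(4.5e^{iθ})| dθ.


Zeros: -6, -3; r = 4.5.
Inside |z| < r: -3. Outside (|z| ≥ r): -6.
p(0) = 18, so log|p(0)| = log(18) = 2.8904.
Apply Jensen: I(r) = log|p(0)| + Σ_k log(r/|z_k|), summed over zeros inside |z| < r.
  log(r/|z_k|) for z_k = -3: log(4.5/3) = 0.4055
  Outside zeros (-6) contribute nothing to the Jensen sum.
Sum over inside zeros: 0.4055.
I(r) = log|p(0)| + (inside sum) = 2.8904 + 0.4055 = 3.2958.
Note: since some zeros are outside |z| ≤ r, the simplified n·log(r) form does NOT apply — only the inside zeros contribute.

I(r) ≈ 3.2958.


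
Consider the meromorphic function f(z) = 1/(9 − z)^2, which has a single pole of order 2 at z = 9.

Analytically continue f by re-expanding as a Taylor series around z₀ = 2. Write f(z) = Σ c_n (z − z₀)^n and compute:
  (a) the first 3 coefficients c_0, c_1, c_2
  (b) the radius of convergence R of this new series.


Let w = z − z₀, so z = z₀ + w.
Then 9 − z = 9 − (z₀ + w) = (9 − z₀) − w = 7 − w.
f(z) = 1/(7 − w)^2 = (1/(7)^2) · (1 − w/(7))^{−2}.
By the binomial series (1−u)^{−2} = Σ_{n≥0} C(n+1, 1) u^n for |u|<1, with u = w/(7):
  c_n = C(n+1, 1) / (7)^(n+2).
  c_0 = 1/(7)^2 = 1/49.
  c_1 = 2/(7)^3 = 2/343.
  c_2 = 3/(7)^4 = 3/2401.
The series is valid for |w/d| < 1, i.e. |z − z₀| < |d|.
Radius of convergence: R = |9 − z₀| = |7| = 7 (distance from z₀ to the singularity z = 9).

c_0 = 1/49, c_1 = 2/343, c_2 = 3/2401; R = 7.


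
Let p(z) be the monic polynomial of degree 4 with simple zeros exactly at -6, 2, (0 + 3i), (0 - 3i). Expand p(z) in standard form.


The polynomial is p(z) = ∏_{α ∈ S} (z − α), where S = {-6, 2, (0 + 3i), (0 - 3i)}.
Expanding the product yields: p(z) = z^4 + 4·z^3 -3·z^2 + 36·z -108.
Note conjugate pairs combine to real quadratics: (z − (0+3i))(z − (0−3i)) = z² + 9.
The resulting polynomial has degree 4 and real coefficients as required.

p(z) = z^4 + 4·z^3 -3·z^2 + 36·z -108.


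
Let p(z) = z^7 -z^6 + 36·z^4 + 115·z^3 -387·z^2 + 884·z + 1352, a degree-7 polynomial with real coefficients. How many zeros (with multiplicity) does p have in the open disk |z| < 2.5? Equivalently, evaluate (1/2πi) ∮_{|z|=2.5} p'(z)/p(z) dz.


The zeros of p are: -1, (2 + 2i), (2 - 2i), (-3 + 2i), (-3 - 2i), (2 + 3i), (2 - 3i).
Their magnitudes are: 1, 2.828, 2.828, 3.606, 3.606, 3.606, 3.606.
Zeros with |z| < R = 2.5: -1.
Count = 1.
By the argument principle, (1/2πi) ∮_{|z|=R} p'(z)/p(z) dz equals exactly this count.

Number of zeros inside |z| < 2.5: 1.


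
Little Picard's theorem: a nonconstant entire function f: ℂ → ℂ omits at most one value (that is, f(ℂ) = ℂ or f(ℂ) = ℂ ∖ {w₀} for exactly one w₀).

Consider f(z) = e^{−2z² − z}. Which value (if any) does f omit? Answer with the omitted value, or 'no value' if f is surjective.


Little Picard bounds the complement of f(ℂ) to at most one point.
The exponent g(z) = −2z² − z is a nonconstant polynomial, hence surjective onto ℂ. So e^{g(z)} takes every value in {e^w : w ∈ ℂ} = ℂ ∖ {0}. Adding 0 shifts the range to ℂ ∖ {0}. f omits exactly 0.

Omitted value: 0.


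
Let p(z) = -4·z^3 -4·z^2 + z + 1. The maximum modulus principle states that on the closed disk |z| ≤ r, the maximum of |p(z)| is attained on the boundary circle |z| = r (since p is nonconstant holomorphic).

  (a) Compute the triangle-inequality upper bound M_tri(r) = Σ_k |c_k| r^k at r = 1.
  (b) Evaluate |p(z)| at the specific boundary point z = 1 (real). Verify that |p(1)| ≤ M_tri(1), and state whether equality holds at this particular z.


Coefficients: c_0 = 1, c_1 = 1, c_2 = -4, c_3 = -4. Radius r = 1.
Part (a). Triangle bound: M_tri(r) = Σ_k |c_k| r^k
  = |1|·1^0 + |1|·1^1 + |-4|·1^2 + |-4|·1^3
  = 1 + 1 + 4 + 4 = 10.
This bounds M(r) := max_{|z|=r} |p(z)| from above; equality holds iff all terms c_k z^k can be made to align in phase at a single z on |z|=r.
Part (b). At z = 1 (real, on the circle |z| = r):
  p(1) = (1)·1^0 + (1)·1^1 + (-4)·1^2 + (-4)·1^3 = -6.
  |p(1)| = 6.
Check: |p(1)| = 6 ≤ 10 = M_tri(1). ✓ Equality does not hold at z = 1 (the coefficients have mixed signs, so the terms do not all align in phase there).

M_tri(1) = 10; |p(1)| = 6; equality at z=1: no.


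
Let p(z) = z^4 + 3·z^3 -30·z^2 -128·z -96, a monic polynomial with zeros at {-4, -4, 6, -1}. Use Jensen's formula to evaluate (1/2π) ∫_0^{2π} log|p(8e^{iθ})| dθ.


Zeros: -4, -4, -1, 6; r = 8.
Inside |z| < r: -4, -4, -1, 6. Outside (|z| ≥ r): ∅.
p(0) = -96, so log|p(0)| = log(96) = 4.5643.
Apply Jensen: I(r) = log|p(0)| + Σ_k log(r/|z_k|), summed over zeros inside |z| < r.
  log(r/|z_k|) for z_k = -4: log(8/4) = 0.6931
  log(r/|z_k|) for z_k = -4: log(8/4) = 0.6931
  log(r/|z_k|) for z_k = 6: log(8/6) = 0.2877
  log(r/|z_k|) for z_k = -1: log(8/1) = 2.0794
Sum over inside zeros: 3.7534.
I(r) = log|p(0)| + (inside sum) = 4.5643 + 3.7534 = 8.3178.
Closed form (all zeros inside, monic): I(r) = n·log(r) = 4·log(8) = 8.3178. ✓

I(r) ≈ 8.3178.


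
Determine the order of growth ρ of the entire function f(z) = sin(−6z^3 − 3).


Write sin(w) = (e^{iw} ± e^{−iw})/(2 or 2i), so |sin(w)| ≤ e^{|w|}. With w = −6z^3 − 3, |w| ≤ 6r^3 + 3 on |z|=r, giving M(r) ≤ e^{6r^3 + 3} and ρ ≤ 3. For the lower bound, choose z on |z|=r with -6z^3 purely imaginary of modulus 6r^3; then |sin(−6z^3 − 3)| grows like e^{6r^3}/2, so ρ ≥ 3. Hence ρ = 3.
Therefore ρ = 3.

Order ρ = 3.


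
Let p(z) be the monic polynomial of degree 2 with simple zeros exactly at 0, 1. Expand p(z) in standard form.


The polynomial is p(z) = ∏_{α ∈ S} (z − α), where S = {0, 1}.
Expanding the product yields: p(z) = z^2 -z.
The resulting polynomial has degree 2 and real coefficients as required.

p(z) = z^2 -z.


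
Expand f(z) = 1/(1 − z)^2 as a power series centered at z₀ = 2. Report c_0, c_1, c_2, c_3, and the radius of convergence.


Let w = z − z₀, so z = z₀ + w.
Then 1 − z = 1 − (z₀ + w) = (1 − z₀) − w = -1 − w.
f(z) = 1/(-1 − w)^2 = (1/(-1)^2) · (1 − w/(-1))^{−2}.
By the binomial series (1−u)^{−2} = Σ_{n≥0} C(n+1, 1) u^n for |u|<1, with u = w/(-1):
  c_n = C(n+1, 1) / (-1)^(n+2).
  c_0 = 1/(-1)^2 = 1.
  c_1 = 2/(-1)^3 = -2.
  c_2 = 3/(-1)^4 = 3.
  c_3 = 4/(-1)^5 = -4.
The series is valid for |w/d| < 1, i.e. |z − z₀| < |d|.
Radius of convergence: R = |1 − z₀| = |-1| = 1 (distance from z₀ to the singularity z = 1).

c_0 = 1, c_1 = -2, c_2 = 3, c_3 = -4; R = 1.


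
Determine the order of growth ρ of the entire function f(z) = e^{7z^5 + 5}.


|e^{7z^5 + 5}| = e^{Re(7·z^5) + 5} ≤ e^{7|z|^5 + 5} = e^{7r^5 + 5} on |z| = r, so ρ ≤ 5. Choosing z on |z|=r so that 7·z^5 is real positive (always possible by picking arg z appropriately) gives |f(z)| = e^{7r^5 + 5}, matching the bound. The additive constant 5 does not affect log log M(r) ~ 5·log r. Hence ρ = 5.
Therefore ρ = 5.

Order ρ = 5.


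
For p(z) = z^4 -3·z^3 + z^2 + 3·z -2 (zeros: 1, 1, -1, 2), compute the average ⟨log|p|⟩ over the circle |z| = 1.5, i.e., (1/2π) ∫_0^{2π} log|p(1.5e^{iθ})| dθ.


Zeros: -1, 1, 1, 2; r = 1.5.
Inside |z| < r: -1, 1, 1. Outside (|z| ≥ r): 2.
p(0) = -2, so log|p(0)| = log(2) = 0.6931.
Apply Jensen: I(r) = log|p(0)| + Σ_k log(r/|z_k|), summed over zeros inside |z| < r.
  log(r/|z_k|) for z_k = 1: log(1.5/1) = 0.4055
  log(r/|z_k|) for z_k = 1: log(1.5/1) = 0.4055
  log(r/|z_k|) for z_k = -1: log(1.5/1) = 0.4055
  Outside zeros (2) contribute nothing to the Jensen sum.
Sum over inside zeros: 1.2164.
I(r) = log|p(0)| + (inside sum) = 0.6931 + 1.2164 = 1.9095.
Note: since some zeros are outside |z| ≤ r, the simplified n·log(r) form does NOT apply — only the inside zeros contribute.

I(r) ≈ 1.9095.


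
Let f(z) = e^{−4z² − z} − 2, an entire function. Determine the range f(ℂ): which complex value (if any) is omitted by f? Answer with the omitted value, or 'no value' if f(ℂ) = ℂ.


Little Picard bounds the complement of f(ℂ) to at most one point.
The exponent g(z) = −4z² − z is a nonconstant polynomial, hence surjective onto ℂ. So e^{g(z)} takes every value in {e^w : w ∈ ℂ} = ℂ ∖ {0}. Adding -2 shifts the range to ℂ ∖ {-2}. f omits exactly -2.

Omitted value: -2.


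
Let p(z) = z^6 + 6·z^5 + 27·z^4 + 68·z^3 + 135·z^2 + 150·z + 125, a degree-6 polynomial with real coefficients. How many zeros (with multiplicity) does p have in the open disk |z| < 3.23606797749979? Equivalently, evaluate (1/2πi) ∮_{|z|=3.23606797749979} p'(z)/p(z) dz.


The zeros of p are: (-1 + 2i), (-1 - 2i), (-1 + 2i), (-1 - 2i), (-1 + 2i), (-1 - 2i).
Their magnitudes are: 2.236, 2.236, 2.236, 2.236, 2.236, 2.236.
Zeros with |z| < R = 3.23606797749979: (-1 + 2i), (-1 - 2i), (-1 + 2i), (-1 - 2i), (-1 + 2i), (-1 - 2i).
Count = 6.
By the argument principle, (1/2πi) ∮_{|z|=R} p'(z)/p(z) dz equals exactly this count.

Number of zeros inside |z| < 3.23606797749979: 6.


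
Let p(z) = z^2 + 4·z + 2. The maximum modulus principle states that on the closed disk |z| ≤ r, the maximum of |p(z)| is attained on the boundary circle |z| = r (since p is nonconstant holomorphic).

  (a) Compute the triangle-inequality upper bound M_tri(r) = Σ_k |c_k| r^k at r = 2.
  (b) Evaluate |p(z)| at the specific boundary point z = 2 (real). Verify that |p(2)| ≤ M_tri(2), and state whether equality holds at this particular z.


Coefficients: c_0 = 2, c_1 = 4, c_2 = 1. Radius r = 2.
Part (a). Triangle bound: M_tri(r) = Σ_k |c_k| r^k
  = |2|·2^0 + |4|·2^1 + |1|·2^2
  = 2 + 8 + 4 = 14.
This bounds M(r) := max_{|z|=r} |p(z)| from above; equality holds iff all terms c_k z^k can be made to align in phase at a single z on |z|=r.
Part (b). At z = 2 (real, on the circle |z| = r):
  p(2) = (2)·2^0 + (4)·2^1 + (1)·2^2 = 14.
  |p(2)| = 14.
Since all nonzero coefficients share the same sign, |p(2)| = 14 = M_tri(2); the triangle bound is attained at z = 2, so in fact M(r) = 14.

M_tri(2) = 14; |p(2)| = 14; equality at z=2: yes.


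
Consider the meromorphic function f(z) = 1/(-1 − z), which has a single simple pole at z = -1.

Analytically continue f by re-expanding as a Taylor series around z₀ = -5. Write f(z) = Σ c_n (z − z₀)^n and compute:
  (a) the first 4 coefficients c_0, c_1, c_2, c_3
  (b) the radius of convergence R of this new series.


Let w = z − z₀, so z = z₀ + w.
Then -1 − z = -1 − (z₀ + w) = (-1 − z₀) − w = 4 − w.
f(z) = 1/(4 − w) = (1/(4)) · 1/(1 − w/(4)) = Σ_{n≥0} w^n / (4)^(n+1).
So c_n = 1/(4)^(n+1):
  c_0 = 1/(4)^1 = 1/4.
  c_1 = 1/(4)^2 = 1/16.
  c_2 = 1/(4)^3 = 1/64.
  c_3 = 1/(4)^4 = 1/256.
The series is valid for |w/d| < 1, i.e. |z − z₀| < |d|.
Radius of convergence: R = |-1 − z₀| = |4| = 4 (distance from z₀ to the singularity z = -1).

c_0 = 1/4, c_1 = 1/16, c_2 = 1/64, c_3 = 1/256; R = 4.


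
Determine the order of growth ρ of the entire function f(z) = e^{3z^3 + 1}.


|e^{3z^3 + 1}| = e^{Re(3·z^3) + 1} ≤ e^{3|z|^3 + 1} = e^{3r^3 + 1} on |z| = r, so ρ ≤ 3. Choosing z on |z|=r so that 3·z^3 is real positive (always possible by picking arg z appropriately) gives |f(z)| = e^{3r^3 + 1}, matching the bound. The additive constant 1 does not affect log log M(r) ~ 3·log r. Hence ρ = 3.
Therefore ρ = 3.

Order ρ = 3.


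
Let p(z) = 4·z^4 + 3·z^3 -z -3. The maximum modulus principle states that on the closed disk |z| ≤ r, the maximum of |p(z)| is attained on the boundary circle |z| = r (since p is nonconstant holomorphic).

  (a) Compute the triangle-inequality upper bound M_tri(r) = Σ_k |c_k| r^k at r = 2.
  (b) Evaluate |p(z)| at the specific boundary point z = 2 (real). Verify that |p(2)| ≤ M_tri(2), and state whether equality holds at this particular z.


Coefficients: c_0 = -3, c_1 = -1, c_2 = 0, c_3 = 3, c_4 = 4. Radius r = 2.
Part (a). Triangle bound: M_tri(r) = Σ_k |c_k| r^k
  = |-3|·2^0 + |-1|·2^1 + |0|·2^2 + |3|·2^3 + |4|·2^4
  = 3 + 2 + 0 + 24 + 64 = 93.
This bounds M(r) := max_{|z|=r} |p(z)| from above; equality holds iff all terms c_k z^k can be made to align in phase at a single z on |z|=r.
Part (b). At z = 2 (real, on the circle |z| = r):
  p(2) = (-3)·2^0 + (-1)·2^1 + (0)·2^2 + (3)·2^3 + (4)·2^4 = 83.
  |p(2)| = 83.
Check: |p(2)| = 83 ≤ 93 = M_tri(2). ✓ Equality does not hold at z = 2 (the coefficients have mixed signs, so the terms do not all align in phase there).

M_tri(2) = 93; |p(2)| = 83; equality at z=2: no.


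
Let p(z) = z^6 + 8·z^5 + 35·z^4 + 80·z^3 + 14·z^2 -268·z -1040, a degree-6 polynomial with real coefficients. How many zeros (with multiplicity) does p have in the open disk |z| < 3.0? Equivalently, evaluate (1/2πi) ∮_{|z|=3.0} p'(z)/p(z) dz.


The zeros of p are: (-1 + 3i), (-1 - 3i), (-2 + 3i), (-2 - 3i), -4, 2.
Their magnitudes are: 3.162, 3.162, 3.606, 3.606, 4, 2.
Zeros with |z| < R = 3.0: 2.
Count = 1.
By the argument principle, (1/2πi) ∮_{|z|=R} p'(z)/p(z) dz equals exactly this count.

Number of zeros inside |z| < 3.0: 1.


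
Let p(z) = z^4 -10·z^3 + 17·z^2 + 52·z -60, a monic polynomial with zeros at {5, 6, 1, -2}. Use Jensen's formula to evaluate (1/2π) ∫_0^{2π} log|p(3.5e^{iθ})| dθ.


Zeros: -2, 1, 5, 6; r = 3.5.
Inside |z| < r: -2, 1. Outside (|z| ≥ r): 5, 6.
p(0) = -60, so log|p(0)| = log(60) = 4.0943.
Apply Jensen: I(r) = log|p(0)| + Σ_k log(r/|z_k|), summed over zeros inside |z| < r.
  log(r/|z_k|) for z_k = 1: log(3.5/1) = 1.2528
  log(r/|z_k|) for z_k = -2: log(3.5/2) = 0.5596
  Outside zeros (5, 6) contribute nothing to the Jensen sum.
Sum over inside zeros: 1.8124.
I(r) = log|p(0)| + (inside sum) = 4.0943 + 1.8124 = 5.9067.
Note: since some zeros are outside |z| ≤ r, the simplified n·log(r) form does NOT apply — only the inside zeros contribute.

I(r) ≈ 5.9067.


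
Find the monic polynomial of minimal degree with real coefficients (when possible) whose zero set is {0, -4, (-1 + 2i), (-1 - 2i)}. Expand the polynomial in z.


The polynomial is p(z) = ∏_{α ∈ S} (z − α), where S = {0, -4, (-1 + 2i), (-1 - 2i)}.
Expanding the product yields: p(z) = z^4 + 6·z^3 + 13·z^2 + 20·z.
Note conjugate pairs combine to real quadratics: (z − (-1+2i))(z − (-1−2i)) = z² + 2z + 5.
The resulting polynomial has degree 4 and real coefficients as required.

p(z) = z^4 + 6·z^3 + 13·z^2 + 20·z.


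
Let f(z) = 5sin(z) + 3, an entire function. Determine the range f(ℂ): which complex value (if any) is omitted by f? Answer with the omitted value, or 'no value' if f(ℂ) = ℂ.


Little Picard bounds the complement of f(ℂ) to at most one point.
sin is entire and surjective onto ℂ: for every w ∈ ℂ, sin(ζ) = w has a solution ζ ∈ ℂ (e.g., via the complex inverse arcsin). With ζ = z this gives z = ζ/(1). Then 5·sin(z) takes every value in 5·ℂ = ℂ, and adding 3 is a bijection of ℂ. So f is surjective and omits no value. (Note: only on the real line is sin bounded by [−1, 1].)

Omitted value: no value.


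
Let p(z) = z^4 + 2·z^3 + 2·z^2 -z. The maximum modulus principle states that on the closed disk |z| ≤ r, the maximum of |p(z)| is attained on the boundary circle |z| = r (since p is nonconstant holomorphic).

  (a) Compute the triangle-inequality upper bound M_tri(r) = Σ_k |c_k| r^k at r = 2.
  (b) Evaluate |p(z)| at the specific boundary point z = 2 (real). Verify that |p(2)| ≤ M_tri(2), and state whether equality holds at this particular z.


Coefficients: c_0 = 0, c_1 = -1, c_2 = 2, c_3 = 2, c_4 = 1. Radius r = 2.
Part (a). Triangle bound: M_tri(r) = Σ_k |c_k| r^k
  = |0|·2^0 + |-1|·2^1 + |2|·2^2 + |2|·2^3 + |1|·2^4
  = 0 + 2 + 8 + 16 + 16 = 42.
This bounds M(r) := max_{|z|=r} |p(z)| from above; equality holds iff all terms c_k z^k can be made to align in phase at a single z on |z|=r.
Part (b). At z = 2 (real, on the circle |z| = r):
  p(2) = (0)·2^0 + (-1)·2^1 + (2)·2^2 + (2)·2^3 + (1)·2^4 = 38.
  |p(2)| = 38.
Check: |p(2)| = 38 ≤ 42 = M_tri(2). ✓ Equality does not hold at z = 2 (the coefficients have mixed signs, so the terms do not all align in phase there).

M_tri(2) = 42; |p(2)| = 38; equality at z=2: no.


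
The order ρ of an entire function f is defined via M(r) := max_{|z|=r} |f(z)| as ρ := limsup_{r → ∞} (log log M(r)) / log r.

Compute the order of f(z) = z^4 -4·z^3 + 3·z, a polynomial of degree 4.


|f(z)| ≤ Σ|c_k|·r^k = O(r^4) as r → ∞. Polynomial growth is O(e^{r^ε}) for every ε > 0 (since r^4/e^{r^ε} → 0), so ρ ≤ ε for all ε > 0, i.e. ρ = 0. Every nonconstant polynomial has order 0.
Therefore ρ = 0.

Order ρ = 0.


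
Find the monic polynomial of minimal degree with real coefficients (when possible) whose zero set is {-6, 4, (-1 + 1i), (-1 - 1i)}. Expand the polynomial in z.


The polynomial is p(z) = ∏_{α ∈ S} (z − α), where S = {-6, 4, (-1 + 1i), (-1 - 1i)}.
Expanding the product yields: p(z) = z^4 + 4·z^3 -18·z^2 -44·z -48.
Note conjugate pairs combine to real quadratics: (z − (-1+1i))(z − (-1−1i)) = z² + 2z + 2.
The resulting polynomial has degree 4 and real coefficients as required.

p(z) = z^4 + 4·z^3 -18·z^2 -44·z -48.


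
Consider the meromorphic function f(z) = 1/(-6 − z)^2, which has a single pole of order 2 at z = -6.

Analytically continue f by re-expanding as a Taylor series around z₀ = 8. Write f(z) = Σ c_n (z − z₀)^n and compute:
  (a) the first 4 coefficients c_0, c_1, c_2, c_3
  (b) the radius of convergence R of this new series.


Let w = z − z₀, so z = z₀ + w.
Then -6 − z = -6 − (z₀ + w) = (-6 − z₀) − w = -14 − w.
f(z) = 1/(-14 − w)^2 = (1/(-14)^2) · (1 − w/(-14))^{−2}.
By the binomial series (1−u)^{−2} = Σ_{n≥0} C(n+1, 1) u^n for |u|<1, with u = w/(-14):
  c_n = C(n+1, 1) / (-14)^(n+2).
  c_0 = 1/(-14)^2 = 1/196.
  c_1 = 2/(-14)^3 = -1/1372.
  c_2 = 3/(-14)^4 = 3/38416.
  c_3 = 4/(-14)^5 = -1/134456.
The series is valid for |w/d| < 1, i.e. |z − z₀| < |d|.
Radius of convergence: R = |-6 − z₀| = |-14| = 14 (distance from z₀ to the singularity z = -6).

c_0 = 1/196, c_1 = -1/1372, c_2 = 3/38416, c_3 = -1/134456; R = 14.


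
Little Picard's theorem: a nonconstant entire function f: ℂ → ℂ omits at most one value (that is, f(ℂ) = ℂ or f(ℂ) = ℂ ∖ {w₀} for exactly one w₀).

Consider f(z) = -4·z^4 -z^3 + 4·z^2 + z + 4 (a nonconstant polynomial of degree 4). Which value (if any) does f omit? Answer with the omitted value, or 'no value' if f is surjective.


Little Picard bounds the complement of f(ℂ) to at most one point.
For every w ∈ ℂ, the equation p(z) − w = 0 is a nonconstant polynomial in z and hence has at least one root by the fundamental theorem of algebra. So p is surjective onto ℂ, omitting no value.

Omitted value: no value.
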